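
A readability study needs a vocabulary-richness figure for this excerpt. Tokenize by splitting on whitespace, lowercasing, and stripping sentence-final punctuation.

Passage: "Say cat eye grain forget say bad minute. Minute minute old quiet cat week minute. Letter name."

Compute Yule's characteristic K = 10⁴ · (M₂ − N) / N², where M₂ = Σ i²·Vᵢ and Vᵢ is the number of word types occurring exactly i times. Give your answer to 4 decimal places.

Frequencies: minute:4, say:2, cat:2, eye:1, grain:1, forget:1, bad:1, old:1, quiet:1, week:1, letter:1, name:1
N = 17. Frequency spectrum: V_1=9, V_2=2, V_4=1
M₂ = 1²·9 + 2²·2 + 4²·1 = 33
K = 10000 × (33 − 17) / 17² = 553.6332

553.6332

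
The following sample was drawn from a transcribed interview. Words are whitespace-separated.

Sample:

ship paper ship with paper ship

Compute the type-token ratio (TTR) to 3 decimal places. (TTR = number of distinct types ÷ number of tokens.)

0.500

N = 6 tokens, V = 3 types.
TTR = V / N = 3 / 6 = 0.500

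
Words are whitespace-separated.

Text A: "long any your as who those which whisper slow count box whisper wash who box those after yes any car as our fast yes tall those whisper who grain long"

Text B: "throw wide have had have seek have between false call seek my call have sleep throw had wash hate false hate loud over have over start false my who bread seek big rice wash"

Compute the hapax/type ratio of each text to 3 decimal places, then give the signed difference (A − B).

A: hapax=11, V=19, ratio=0.579
B: hapax=9, V=19, ratio=0.474
Difference = 0.579 − 0.474 = 0.105

0.105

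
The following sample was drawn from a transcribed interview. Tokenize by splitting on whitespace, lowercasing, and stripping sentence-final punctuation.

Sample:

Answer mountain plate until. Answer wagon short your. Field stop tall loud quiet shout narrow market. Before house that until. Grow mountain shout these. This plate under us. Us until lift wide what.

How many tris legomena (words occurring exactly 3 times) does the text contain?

Frequencies: until:3, answer:2, mountain:2, plate:2, shout:2, us:2, wagon:1, short:1, your:1, field:1, stop:1, tall:1, loud:1, quiet:1, narrow:1, market:1, before:1, house:1, that:1, grow:1, … (6 more, each freq 1)
Words with frequency 3: until

1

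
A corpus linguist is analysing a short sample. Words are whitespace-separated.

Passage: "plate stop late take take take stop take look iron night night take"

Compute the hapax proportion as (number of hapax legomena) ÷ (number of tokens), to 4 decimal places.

Frequencies: take:5, stop:2, night:2, plate:1, late:1, look:1, iron:1
Hapax count = 4; token count = 13.
Ratio = 4 / 13 = 0.3077

0.3077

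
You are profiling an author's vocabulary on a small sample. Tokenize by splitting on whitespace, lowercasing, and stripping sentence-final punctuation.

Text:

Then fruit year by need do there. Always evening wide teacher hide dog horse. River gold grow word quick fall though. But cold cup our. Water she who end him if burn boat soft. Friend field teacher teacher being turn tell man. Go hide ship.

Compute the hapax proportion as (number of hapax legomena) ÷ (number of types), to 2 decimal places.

Frequencies: teacher:3, hide:2, then:1, fruit:1, year:1, by:1, need:1, do:1, there:1, always:1, evening:1, wide:1, dog:1, horse:1, river:1, gold:1, grow:1, word:1, quick:1, fall:1, … (22 more, each freq 1)
Hapax count = 40; type count = 42.
Ratio = 40 / 42 = 0.95

0.95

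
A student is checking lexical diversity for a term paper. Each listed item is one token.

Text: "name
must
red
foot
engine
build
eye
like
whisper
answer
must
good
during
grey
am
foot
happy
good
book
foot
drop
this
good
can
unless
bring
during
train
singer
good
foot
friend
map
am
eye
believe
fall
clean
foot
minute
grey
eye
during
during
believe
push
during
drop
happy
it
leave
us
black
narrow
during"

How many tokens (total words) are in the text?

55

Tokens: name, must, red, foot, engine, build, eye, like, whisper, answer, must, good, during, grey, am, foot, happy, good, book, foot, drop, this, good, can, unless, bring, during, train, singer, good, foot, friend, map, am, eye, believe, fall, clean, foot, minute, grey, eye, during, during, believe, push, during, drop, happy, it, leave, us, black, narrow, during
N = 55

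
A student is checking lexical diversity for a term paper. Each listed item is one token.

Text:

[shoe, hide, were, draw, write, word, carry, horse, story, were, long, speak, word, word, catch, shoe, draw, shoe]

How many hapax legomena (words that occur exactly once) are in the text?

8

Frequencies: shoe:3, word:3, were:2, draw:2, hide:1, write:1, carry:1, horse:1, story:1, long:1, speak:1, catch:1
Hapax (freq=1): carry, catch, hide, horse, long, speak, story, write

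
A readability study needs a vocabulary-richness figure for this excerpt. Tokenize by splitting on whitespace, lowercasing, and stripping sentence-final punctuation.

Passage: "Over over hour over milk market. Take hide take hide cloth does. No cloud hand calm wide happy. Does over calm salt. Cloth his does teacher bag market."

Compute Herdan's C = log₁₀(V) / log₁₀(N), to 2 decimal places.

N = 28, V = 18.
log₁₀(V) = 1.255273, log₁₀(N) = 1.447158
C = 1.255273 / 1.447158 = 0.87

0.87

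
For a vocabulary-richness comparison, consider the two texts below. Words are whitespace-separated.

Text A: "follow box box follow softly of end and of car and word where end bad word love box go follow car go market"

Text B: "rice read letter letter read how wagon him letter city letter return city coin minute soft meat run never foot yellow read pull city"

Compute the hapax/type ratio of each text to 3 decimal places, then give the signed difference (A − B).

-0.439

A: hapax=5, V=13, ratio=0.385
B: hapax=14, V=17, ratio=0.824
Difference = 0.385 − 0.824 = -0.439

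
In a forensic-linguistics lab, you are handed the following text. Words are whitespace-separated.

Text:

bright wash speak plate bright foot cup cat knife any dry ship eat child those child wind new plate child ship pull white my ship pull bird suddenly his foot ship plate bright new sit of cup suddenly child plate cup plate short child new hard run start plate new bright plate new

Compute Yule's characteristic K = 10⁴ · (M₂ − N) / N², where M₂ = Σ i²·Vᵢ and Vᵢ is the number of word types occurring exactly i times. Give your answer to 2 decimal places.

420.08

Frequencies: plate:7, child:5, new:5, bright:4, ship:4, cup:3, foot:2, pull:2, suddenly:2, wash:1, speak:1, cat:1, knife:1, any:1, dry:1, eat:1, those:1, wind:1, white:1, my:1, … (8 more, each freq 1)
N = 53. Frequency spectrum: V_1=19, V_2=3, V_3=1, V_4=2, V_5=2, V_7=1
M₂ = 1²·19 + 2²·3 + 3²·1 + 4²·2 + 5²·2 + 7²·1 = 171
K = 10000 × (171 − 53) / 53² = 420.08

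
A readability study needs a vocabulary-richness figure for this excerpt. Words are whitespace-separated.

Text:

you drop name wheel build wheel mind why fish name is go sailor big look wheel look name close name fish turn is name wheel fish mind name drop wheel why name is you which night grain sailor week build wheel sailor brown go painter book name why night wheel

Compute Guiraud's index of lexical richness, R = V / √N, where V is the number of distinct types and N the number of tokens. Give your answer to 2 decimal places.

3.11

N = 50, V = 22.
√N = 7.071068
R = 22 / 7.071068 = 3.11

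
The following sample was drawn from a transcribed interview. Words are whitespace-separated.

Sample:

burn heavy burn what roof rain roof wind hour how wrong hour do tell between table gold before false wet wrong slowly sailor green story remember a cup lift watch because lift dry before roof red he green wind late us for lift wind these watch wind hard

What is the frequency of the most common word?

4

Frequencies: wind:4, roof:3, lift:3, burn:2, hour:2, wrong:2, before:2, green:2, watch:2, heavy:1, what:1, rain:1, how:1, do:1, tell:1, between:1, table:1, gold:1, false:1, wet:1, … (15 more, each freq 1)
Most common: 'wind' with frequency 4.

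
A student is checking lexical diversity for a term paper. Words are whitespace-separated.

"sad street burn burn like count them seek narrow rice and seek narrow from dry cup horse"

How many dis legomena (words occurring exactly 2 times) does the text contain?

Frequencies: burn:2, seek:2, narrow:2, sad:1, street:1, like:1, count:1, them:1, rice:1, and:1, from:1, dry:1, cup:1, horse:1
Words with frequency 2: burn, narrow, seek

3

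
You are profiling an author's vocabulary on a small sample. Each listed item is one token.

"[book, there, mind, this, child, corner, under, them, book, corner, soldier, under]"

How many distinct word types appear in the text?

9

Distinct types: {book, child, corner, mind, soldier, them, there, this, under}
V = 9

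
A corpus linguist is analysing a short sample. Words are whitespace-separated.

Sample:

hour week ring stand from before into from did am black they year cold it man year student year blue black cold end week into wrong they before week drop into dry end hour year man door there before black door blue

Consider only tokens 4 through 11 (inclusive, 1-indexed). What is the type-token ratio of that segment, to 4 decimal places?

0.8750

Segment tokens 4–11: stand, from, before, into, from, did, am, black
Segment N = 8, segment V = 7.
TTR = 7 / 8 = 0.8750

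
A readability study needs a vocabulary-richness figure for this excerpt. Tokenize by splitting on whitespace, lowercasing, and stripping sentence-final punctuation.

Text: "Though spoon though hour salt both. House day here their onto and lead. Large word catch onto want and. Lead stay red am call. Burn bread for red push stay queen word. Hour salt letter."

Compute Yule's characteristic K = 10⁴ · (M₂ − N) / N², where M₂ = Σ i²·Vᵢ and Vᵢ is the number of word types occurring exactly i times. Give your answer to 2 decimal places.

146.94

Frequencies: though:2, hour:2, salt:2, onto:2, and:2, lead:2, word:2, stay:2, red:2, spoon:1, both:1, house:1, day:1, here:1, their:1, large:1, catch:1, want:1, am:1, call:1, … (6 more, each freq 1)
N = 35. Frequency spectrum: V_1=17, V_2=9
M₂ = 1²·17 + 2²·9 = 53
K = 10000 × (53 − 35) / 35² = 146.94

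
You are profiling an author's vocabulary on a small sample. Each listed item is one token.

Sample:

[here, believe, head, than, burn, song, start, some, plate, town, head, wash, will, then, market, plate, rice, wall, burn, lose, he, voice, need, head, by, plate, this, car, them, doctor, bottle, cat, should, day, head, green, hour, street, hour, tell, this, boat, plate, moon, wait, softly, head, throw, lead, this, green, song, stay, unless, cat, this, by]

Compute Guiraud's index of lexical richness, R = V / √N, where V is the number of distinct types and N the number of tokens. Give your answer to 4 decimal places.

5.4306

N = 57, V = 41.
√N = 7.549834
R = 41 / 7.549834 = 5.4306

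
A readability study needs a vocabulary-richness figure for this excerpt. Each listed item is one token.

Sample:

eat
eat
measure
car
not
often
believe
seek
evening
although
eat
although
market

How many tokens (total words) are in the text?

Tokens: eat, eat, measure, car, not, often, believe, seek, evening, although, eat, although, market
N = 13

13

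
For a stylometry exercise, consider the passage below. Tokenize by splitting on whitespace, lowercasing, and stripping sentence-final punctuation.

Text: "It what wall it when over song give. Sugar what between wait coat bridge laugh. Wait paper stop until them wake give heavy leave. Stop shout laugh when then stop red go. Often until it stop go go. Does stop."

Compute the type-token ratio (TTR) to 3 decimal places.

N = 40 tokens, V = 26 types.
TTR = V / N = 26 / 40 = 0.650

0.650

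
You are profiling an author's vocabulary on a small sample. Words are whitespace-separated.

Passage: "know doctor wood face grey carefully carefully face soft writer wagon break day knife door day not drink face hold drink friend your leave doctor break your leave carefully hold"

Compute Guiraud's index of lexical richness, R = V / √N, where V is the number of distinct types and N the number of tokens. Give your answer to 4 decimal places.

N = 30, V = 19.
√N = 5.477226
R = 19 / 5.477226 = 3.4689

3.4689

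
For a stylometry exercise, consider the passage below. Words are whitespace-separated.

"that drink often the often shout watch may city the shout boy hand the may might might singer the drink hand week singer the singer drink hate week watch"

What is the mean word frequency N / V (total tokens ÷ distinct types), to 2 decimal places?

N = 29 tokens, V = 14 types.
Mean frequency = N / V = 29 / 14 = 2.07

2.07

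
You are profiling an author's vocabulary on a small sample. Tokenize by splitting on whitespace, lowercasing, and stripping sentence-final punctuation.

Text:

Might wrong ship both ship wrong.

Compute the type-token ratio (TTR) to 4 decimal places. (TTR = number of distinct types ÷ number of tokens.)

N = 6 tokens, V = 4 types.
TTR = V / N = 4 / 6 = 0.6667

0.6667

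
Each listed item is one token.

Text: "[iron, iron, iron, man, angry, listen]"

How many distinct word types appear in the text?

Distinct types: {angry, iron, listen, man}
V = 4

4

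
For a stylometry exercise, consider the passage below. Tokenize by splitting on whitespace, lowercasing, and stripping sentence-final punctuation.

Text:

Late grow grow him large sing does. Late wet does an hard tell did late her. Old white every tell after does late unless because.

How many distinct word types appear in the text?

Distinct types: {after, an, because, did, does, every, grow, hard, her, him, large, late, old, sing, tell, unless, wet, white}
V = 18

18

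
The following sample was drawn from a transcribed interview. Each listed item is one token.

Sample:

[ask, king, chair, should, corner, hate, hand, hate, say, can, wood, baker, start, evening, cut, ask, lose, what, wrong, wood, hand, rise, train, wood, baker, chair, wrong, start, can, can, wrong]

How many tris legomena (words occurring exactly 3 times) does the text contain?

Frequencies: can:3, wood:3, wrong:3, ask:2, chair:2, hate:2, hand:2, baker:2, start:2, king:1, should:1, corner:1, say:1, evening:1, cut:1, lose:1, what:1, rise:1, train:1
Words with frequency 3: can, wood, wrong

3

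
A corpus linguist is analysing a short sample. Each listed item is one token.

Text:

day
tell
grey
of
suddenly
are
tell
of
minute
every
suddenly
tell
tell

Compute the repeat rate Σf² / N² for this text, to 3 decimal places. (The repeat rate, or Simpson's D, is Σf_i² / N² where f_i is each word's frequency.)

Frequencies: tell:4, of:2, suddenly:2, day:1, grey:1, are:1, minute:1, every:1
Σf² = 29; N² = 169
Repeat rate = 29 / 169 = 0.172

0.172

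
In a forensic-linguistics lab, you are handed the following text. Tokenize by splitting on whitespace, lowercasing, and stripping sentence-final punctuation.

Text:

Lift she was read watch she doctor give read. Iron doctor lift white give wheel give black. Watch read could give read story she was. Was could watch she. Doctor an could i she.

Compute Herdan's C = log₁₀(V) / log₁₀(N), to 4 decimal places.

N = 34, V = 15.
log₁₀(V) = 1.176091, log₁₀(N) = 1.531479
C = 1.176091 / 1.531479 = 0.7679

0.7679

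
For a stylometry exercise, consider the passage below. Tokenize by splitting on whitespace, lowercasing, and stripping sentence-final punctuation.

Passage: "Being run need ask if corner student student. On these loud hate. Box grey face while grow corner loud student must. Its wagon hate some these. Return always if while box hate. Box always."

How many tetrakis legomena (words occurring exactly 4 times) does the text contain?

0

Frequencies: student:3, hate:3, box:3, if:2, corner:2, these:2, loud:2, while:2, always:2, being:1, run:1, need:1, ask:1, on:1, grey:1, face:1, grow:1, must:1, its:1, wagon:1, … (2 more, each freq 1)
Words with frequency 4: (none)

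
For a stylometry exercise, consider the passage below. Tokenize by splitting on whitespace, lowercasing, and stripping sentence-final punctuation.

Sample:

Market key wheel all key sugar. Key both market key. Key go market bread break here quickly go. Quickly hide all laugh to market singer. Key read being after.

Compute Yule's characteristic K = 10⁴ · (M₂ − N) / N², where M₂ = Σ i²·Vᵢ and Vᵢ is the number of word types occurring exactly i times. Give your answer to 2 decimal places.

Frequencies: key:6, market:4, all:2, go:2, quickly:2, wheel:1, sugar:1, both:1, bread:1, break:1, here:1, hide:1, laugh:1, to:1, singer:1, read:1, being:1, after:1
N = 29. Frequency spectrum: V_1=13, V_2=3, V_4=1, V_6=1
M₂ = 1²·13 + 2²·3 + 4²·1 + 6²·1 = 77
K = 10000 × (77 − 29) / 29² = 570.75

570.75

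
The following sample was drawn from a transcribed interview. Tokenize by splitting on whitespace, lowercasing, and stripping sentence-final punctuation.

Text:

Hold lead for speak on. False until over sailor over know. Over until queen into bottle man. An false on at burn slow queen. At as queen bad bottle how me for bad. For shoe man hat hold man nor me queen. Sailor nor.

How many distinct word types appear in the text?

25

Distinct types: {an, as, at, bad, bottle, burn, false, for, hat, hold, how, into, know, lead, man, me, nor, on, over, queen, sailor, shoe, slow, speak, until}
V = 25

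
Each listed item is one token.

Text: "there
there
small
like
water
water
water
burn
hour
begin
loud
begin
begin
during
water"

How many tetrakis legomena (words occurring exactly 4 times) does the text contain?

1

Frequencies: water:4, begin:3, there:2, small:1, like:1, burn:1, hour:1, loud:1, during:1
Words with frequency 4: water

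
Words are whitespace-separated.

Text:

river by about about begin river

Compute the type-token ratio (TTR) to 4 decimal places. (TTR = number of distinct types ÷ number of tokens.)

N = 6 tokens, V = 4 types.
TTR = V / N = 4 / 6 = 0.6667

0.6667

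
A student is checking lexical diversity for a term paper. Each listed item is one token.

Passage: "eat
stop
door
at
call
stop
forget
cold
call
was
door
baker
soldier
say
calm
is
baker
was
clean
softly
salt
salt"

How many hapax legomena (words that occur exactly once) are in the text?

10

Frequencies: stop:2, door:2, call:2, was:2, baker:2, salt:2, eat:1, at:1, forget:1, cold:1, soldier:1, say:1, calm:1, is:1, clean:1, softly:1
Hapax (freq=1): at, calm, clean, cold, eat, forget, is, say, softly, soldier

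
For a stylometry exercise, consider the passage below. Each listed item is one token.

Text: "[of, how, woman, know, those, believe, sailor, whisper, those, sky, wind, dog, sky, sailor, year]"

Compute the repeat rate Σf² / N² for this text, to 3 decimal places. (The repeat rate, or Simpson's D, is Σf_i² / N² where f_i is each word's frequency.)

0.093

Frequencies: those:2, sailor:2, sky:2, of:1, how:1, woman:1, know:1, believe:1, whisper:1, wind:1, dog:1, year:1
Σf² = 21; N² = 225
Repeat rate = 21 / 225 = 0.093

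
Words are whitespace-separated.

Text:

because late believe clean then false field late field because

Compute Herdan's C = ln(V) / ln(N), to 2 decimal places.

N = 10, V = 7.
ln(V) = 1.945910, ln(N) = 2.302585
C = 1.945910 / 2.302585 = 0.85

0.85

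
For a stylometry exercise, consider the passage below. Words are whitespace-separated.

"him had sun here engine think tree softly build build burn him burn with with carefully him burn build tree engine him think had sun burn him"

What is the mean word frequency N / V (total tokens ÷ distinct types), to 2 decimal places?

2.25

N = 27 tokens, V = 12 types.
Mean frequency = N / V = 27 / 12 = 2.25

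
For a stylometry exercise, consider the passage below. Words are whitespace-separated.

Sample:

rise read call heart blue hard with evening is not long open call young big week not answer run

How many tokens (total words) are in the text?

Tokens: rise, read, call, heart, blue, hard, with, evening, is, not, long, open, call, young, big, week, not, answer, run
N = 19

19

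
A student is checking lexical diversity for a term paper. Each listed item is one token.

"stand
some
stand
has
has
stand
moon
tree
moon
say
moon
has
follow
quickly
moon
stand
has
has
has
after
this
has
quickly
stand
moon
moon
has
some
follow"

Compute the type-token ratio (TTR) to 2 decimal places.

N = 29 tokens, V = 10 types.
TTR = V / N = 10 / 29 = 0.34

0.34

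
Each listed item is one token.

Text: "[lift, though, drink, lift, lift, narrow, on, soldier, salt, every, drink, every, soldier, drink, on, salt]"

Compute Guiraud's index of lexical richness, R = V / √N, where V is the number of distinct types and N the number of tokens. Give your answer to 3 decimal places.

2.000

N = 16, V = 8.
√N = 4.000000
R = 8 / 4.000000 = 2.000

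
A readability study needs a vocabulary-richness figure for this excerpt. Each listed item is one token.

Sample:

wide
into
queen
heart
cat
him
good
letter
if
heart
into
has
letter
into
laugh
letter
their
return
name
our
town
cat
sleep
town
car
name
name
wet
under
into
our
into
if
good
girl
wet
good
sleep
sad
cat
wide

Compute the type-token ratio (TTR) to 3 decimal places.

N = 41 tokens, V = 22 types.
TTR = V / N = 22 / 41 = 0.537

0.537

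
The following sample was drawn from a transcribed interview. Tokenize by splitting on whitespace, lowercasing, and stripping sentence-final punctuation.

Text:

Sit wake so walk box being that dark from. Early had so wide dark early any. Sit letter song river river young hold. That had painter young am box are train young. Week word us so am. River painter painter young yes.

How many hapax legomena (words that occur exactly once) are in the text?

Frequencies: young:4, so:3, river:3, painter:3, sit:2, box:2, that:2, dark:2, early:2, had:2, am:2, wake:1, walk:1, being:1, from:1, wide:1, any:1, letter:1, song:1, hold:1, … (6 more, each freq 1)
Hapax (freq=1): any, are, being, from, hold, letter, song, train, us, wake, walk, week, wide, word, yes

15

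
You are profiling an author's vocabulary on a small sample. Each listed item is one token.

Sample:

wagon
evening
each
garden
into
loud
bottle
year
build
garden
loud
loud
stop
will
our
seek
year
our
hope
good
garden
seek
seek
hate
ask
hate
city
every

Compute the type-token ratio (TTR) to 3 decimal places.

0.679

N = 28 tokens, V = 19 types.
TTR = V / N = 19 / 28 = 0.679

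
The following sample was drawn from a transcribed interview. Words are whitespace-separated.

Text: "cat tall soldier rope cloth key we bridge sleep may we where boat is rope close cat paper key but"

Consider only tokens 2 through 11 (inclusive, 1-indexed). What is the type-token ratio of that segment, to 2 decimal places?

Segment tokens 2–11: tall, soldier, rope, cloth, key, we, bridge, sleep, may, we
Segment N = 10, segment V = 9.
TTR = 9 / 10 = 0.90

0.90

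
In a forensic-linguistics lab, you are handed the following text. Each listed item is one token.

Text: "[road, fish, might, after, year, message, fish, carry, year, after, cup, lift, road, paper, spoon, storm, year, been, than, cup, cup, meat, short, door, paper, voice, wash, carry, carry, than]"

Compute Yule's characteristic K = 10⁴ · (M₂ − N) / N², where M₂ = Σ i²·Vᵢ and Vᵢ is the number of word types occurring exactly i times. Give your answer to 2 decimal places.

Frequencies: year:3, carry:3, cup:3, road:2, fish:2, after:2, paper:2, than:2, might:1, message:1, lift:1, spoon:1, storm:1, been:1, meat:1, short:1, door:1, voice:1, wash:1
N = 30. Frequency spectrum: V_1=11, V_2=5, V_3=3
M₂ = 1²·11 + 2²·5 + 3²·3 = 58
K = 10000 × (58 − 30) / 30² = 311.11

311.11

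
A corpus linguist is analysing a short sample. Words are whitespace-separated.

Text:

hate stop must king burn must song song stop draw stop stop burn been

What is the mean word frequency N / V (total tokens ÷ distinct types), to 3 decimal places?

1.750

N = 14 tokens, V = 8 types.
Mean frequency = N / V = 14 / 8 = 1.750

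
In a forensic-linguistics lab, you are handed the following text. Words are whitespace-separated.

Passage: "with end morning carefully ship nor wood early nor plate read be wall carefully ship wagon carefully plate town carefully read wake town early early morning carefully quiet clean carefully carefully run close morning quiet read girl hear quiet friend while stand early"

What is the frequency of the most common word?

Frequencies: carefully:7, early:4, morning:3, read:3, quiet:3, ship:2, nor:2, plate:2, town:2, with:1, end:1, wood:1, be:1, wall:1, wagon:1, wake:1, clean:1, run:1, close:1, girl:1, … (4 more, each freq 1)
Most common: 'carefully' with frequency 7.

7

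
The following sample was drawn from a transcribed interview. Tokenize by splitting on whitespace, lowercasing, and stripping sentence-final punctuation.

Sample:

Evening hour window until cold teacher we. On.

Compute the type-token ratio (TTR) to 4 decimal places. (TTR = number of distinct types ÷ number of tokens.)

1.0000

N = 8 tokens, V = 8 types.
TTR = V / N = 8 / 8 = 1.0000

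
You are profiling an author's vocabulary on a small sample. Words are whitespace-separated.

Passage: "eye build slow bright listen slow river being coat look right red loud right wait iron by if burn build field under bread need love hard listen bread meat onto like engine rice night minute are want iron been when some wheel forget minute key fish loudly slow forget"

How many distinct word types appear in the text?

40

Distinct types: {are, been, being, bread, bright, build, burn, by, coat, engine, eye, field, fish, forget, hard, if, iron, key, like, listen, look, loud, loudly, love, meat, minute, need, night, onto, red, rice, right, river, slow, some, under, wait, want, wheel, when}
V = 40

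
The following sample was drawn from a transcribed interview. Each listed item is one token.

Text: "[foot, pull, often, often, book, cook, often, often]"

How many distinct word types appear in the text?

5

Distinct types: {book, cook, foot, often, pull}
V = 5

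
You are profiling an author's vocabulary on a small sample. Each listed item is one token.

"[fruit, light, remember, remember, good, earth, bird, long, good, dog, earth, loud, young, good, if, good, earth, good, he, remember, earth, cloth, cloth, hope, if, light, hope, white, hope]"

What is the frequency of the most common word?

5

Frequencies: good:5, earth:4, remember:3, hope:3, light:2, if:2, cloth:2, fruit:1, bird:1, long:1, dog:1, loud:1, young:1, he:1, white:1
Most common: 'good' with frequency 5.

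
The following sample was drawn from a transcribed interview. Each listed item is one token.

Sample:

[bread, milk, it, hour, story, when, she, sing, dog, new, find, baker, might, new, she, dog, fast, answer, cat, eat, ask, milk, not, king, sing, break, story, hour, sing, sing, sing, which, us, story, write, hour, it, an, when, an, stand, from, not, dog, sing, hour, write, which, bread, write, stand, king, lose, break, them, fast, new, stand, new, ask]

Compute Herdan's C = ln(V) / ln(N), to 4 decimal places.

N = 60, V = 29.
ln(V) = 3.367296, ln(N) = 4.094345
C = 3.367296 / 4.094345 = 0.8224

0.8224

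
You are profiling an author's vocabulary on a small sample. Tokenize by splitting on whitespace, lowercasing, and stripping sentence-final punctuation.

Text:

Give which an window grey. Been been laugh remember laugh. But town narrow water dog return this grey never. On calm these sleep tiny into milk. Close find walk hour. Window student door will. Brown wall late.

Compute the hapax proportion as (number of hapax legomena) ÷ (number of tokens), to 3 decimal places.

0.784

Frequencies: window:2, grey:2, been:2, laugh:2, give:1, which:1, an:1, remember:1, but:1, town:1, narrow:1, water:1, dog:1, return:1, this:1, never:1, on:1, calm:1, these:1, sleep:1, … (13 more, each freq 1)
Hapax count = 29; token count = 37.
Ratio = 29 / 37 = 0.784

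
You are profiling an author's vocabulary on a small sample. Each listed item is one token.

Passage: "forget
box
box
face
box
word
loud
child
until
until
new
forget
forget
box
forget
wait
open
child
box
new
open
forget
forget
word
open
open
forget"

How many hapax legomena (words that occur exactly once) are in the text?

Frequencies: forget:7, box:5, open:4, word:2, child:2, until:2, new:2, face:1, loud:1, wait:1
Hapax (freq=1): face, loud, wait

3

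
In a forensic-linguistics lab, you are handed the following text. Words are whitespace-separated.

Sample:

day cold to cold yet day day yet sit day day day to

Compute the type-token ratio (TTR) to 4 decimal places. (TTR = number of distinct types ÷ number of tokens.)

0.3846

N = 13 tokens, V = 5 types.
TTR = V / N = 5 / 13 = 0.3846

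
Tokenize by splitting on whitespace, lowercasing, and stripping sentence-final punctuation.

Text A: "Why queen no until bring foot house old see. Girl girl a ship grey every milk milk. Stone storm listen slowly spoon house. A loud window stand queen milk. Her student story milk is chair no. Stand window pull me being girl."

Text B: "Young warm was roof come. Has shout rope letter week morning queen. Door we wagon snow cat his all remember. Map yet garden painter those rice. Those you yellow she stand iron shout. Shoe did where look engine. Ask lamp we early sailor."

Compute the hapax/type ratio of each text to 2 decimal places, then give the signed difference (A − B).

-0.19

A: hapax=23, V=31, ratio=0.74
B: hapax=37, V=40, ratio=0.93
Difference = 0.74 − 0.93 = -0.19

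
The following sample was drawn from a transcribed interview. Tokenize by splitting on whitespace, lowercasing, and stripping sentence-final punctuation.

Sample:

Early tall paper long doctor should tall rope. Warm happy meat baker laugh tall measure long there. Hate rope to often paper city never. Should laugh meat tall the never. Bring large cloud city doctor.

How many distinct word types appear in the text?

23

Distinct types: {baker, bring, city, cloud, doctor, early, happy, hate, large, laugh, long, measure, meat, never, often, paper, rope, should, tall, the, there, to, warm}
V = 23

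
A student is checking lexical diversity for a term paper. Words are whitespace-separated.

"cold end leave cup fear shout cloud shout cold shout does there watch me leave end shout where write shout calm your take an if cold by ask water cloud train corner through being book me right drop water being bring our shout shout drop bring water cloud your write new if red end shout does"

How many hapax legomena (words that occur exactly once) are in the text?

Frequencies: shout:8, cold:3, end:3, cloud:3, water:3, leave:2, does:2, me:2, write:2, your:2, if:2, being:2, drop:2, bring:2, cup:1, fear:1, there:1, watch:1, where:1, calm:1, … (12 more, each freq 1)
Hapax (freq=1): an, ask, book, by, calm, corner, cup, fear, new, our, red, right, take, there, through, train, watch, where

18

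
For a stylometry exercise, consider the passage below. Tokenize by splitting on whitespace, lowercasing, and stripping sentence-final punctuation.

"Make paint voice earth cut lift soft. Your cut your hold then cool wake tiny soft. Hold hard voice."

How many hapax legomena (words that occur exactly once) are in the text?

Frequencies: voice:2, cut:2, soft:2, your:2, hold:2, make:1, paint:1, earth:1, lift:1, then:1, cool:1, wake:1, tiny:1, hard:1
Hapax (freq=1): cool, earth, hard, lift, make, paint, then, tiny, wake

9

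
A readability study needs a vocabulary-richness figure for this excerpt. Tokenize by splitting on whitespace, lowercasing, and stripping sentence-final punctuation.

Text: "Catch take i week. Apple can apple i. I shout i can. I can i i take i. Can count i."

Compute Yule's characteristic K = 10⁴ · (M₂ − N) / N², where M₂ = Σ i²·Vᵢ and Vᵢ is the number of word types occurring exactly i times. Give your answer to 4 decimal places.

Frequencies: i:9, can:4, take:2, apple:2, catch:1, week:1, shout:1, count:1
N = 21. Frequency spectrum: V_1=4, V_2=2, V_4=1, V_9=1
M₂ = 1²·4 + 2²·2 + 4²·1 + 9²·1 = 109
K = 10000 × (109 − 21) / 21² = 1995.4649

1995.4649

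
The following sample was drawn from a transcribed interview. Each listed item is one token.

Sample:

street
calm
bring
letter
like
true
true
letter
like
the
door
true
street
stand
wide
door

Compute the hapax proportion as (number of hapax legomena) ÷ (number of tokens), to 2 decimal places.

0.31

Frequencies: true:3, street:2, letter:2, like:2, door:2, calm:1, bring:1, the:1, stand:1, wide:1
Hapax count = 5; token count = 16.
Ratio = 5 / 16 = 0.31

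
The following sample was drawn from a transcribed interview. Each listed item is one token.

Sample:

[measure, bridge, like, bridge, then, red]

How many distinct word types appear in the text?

Distinct types: {bridge, like, measure, red, then}
V = 5

5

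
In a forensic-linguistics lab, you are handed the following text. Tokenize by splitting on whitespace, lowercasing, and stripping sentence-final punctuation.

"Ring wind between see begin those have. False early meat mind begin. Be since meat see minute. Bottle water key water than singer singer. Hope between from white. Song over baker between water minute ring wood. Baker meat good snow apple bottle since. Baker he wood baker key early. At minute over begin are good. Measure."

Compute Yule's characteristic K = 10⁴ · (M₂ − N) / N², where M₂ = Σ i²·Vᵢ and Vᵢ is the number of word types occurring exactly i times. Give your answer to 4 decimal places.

197.7041

Frequencies: baker:4, between:3, begin:3, meat:3, minute:3, water:3, ring:2, see:2, early:2, since:2, bottle:2, key:2, singer:2, over:2, wood:2, good:2, wind:1, those:1, have:1, false:1, … (13 more, each freq 1)
N = 56. Frequency spectrum: V_1=17, V_2=10, V_3=5, V_4=1
M₂ = 1²·17 + 2²·10 + 3²·5 + 4²·1 = 118
K = 10000 × (118 − 56) / 56² = 197.7041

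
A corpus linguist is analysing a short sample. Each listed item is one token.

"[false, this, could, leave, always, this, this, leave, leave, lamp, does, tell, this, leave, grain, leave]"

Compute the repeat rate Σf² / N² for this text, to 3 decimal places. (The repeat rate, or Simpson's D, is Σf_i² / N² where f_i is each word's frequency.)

Frequencies: leave:5, this:4, false:1, could:1, always:1, lamp:1, does:1, tell:1, grain:1
Σf² = 48; N² = 256
Repeat rate = 48 / 256 = 0.188

0.188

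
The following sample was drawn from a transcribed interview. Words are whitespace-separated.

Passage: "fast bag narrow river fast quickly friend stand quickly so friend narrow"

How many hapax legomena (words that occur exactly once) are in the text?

4

Frequencies: fast:2, narrow:2, quickly:2, friend:2, bag:1, river:1, stand:1, so:1
Hapax (freq=1): bag, river, so, stand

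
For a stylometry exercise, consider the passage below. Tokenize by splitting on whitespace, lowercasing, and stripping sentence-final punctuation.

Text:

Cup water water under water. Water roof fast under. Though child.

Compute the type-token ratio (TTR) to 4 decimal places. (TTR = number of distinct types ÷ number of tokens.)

0.6364

N = 11 tokens, V = 7 types.
TTR = V / N = 7 / 11 = 0.6364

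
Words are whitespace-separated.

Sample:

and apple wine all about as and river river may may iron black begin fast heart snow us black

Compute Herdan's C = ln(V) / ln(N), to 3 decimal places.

0.920

N = 19, V = 15.
ln(V) = 2.708050, ln(N) = 2.944439
C = 2.708050 / 2.944439 = 0.920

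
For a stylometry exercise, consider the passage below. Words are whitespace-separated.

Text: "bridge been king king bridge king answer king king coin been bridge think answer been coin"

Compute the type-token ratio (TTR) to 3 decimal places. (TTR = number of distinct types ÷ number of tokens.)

N = 16 tokens, V = 6 types.
TTR = V / N = 6 / 16 = 0.375

0.375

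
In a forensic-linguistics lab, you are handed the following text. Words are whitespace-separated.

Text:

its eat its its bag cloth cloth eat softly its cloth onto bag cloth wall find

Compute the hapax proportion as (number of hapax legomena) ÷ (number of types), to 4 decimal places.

Frequencies: its:4, cloth:4, eat:2, bag:2, softly:1, onto:1, wall:1, find:1
Hapax count = 4; type count = 8.
Ratio = 4 / 8 = 0.5000

0.5000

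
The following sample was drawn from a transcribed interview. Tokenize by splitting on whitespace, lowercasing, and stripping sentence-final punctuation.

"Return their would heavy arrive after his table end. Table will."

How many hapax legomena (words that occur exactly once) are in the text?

9

Frequencies: table:2, return:1, their:1, would:1, heavy:1, arrive:1, after:1, his:1, end:1, will:1
Hapax (freq=1): after, arrive, end, heavy, his, return, their, will, would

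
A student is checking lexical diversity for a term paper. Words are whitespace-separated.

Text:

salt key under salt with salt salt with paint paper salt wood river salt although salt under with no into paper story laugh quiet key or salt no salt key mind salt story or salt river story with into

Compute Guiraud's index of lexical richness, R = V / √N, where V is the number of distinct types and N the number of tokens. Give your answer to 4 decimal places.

2.5621

N = 39, V = 16.
√N = 6.244998
R = 16 / 6.244998 = 2.5621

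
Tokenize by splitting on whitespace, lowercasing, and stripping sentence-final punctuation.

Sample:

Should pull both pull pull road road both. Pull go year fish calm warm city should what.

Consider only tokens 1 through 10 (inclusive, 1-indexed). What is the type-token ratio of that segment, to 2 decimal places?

Segment tokens 1–10: should, pull, both, pull, pull, road, road, both, pull, go
Segment N = 10, segment V = 5.
TTR = 5 / 10 = 0.50

0.50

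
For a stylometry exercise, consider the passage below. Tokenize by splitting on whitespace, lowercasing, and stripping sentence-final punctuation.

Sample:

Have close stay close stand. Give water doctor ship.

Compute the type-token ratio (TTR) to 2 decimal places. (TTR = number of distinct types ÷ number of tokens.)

0.89

N = 9 tokens, V = 8 types.
TTR = V / N = 8 / 9 = 0.89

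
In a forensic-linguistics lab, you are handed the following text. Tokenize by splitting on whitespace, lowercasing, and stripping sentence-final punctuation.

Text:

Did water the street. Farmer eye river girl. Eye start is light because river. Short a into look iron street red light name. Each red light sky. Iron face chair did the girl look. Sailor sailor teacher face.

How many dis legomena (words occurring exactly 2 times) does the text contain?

Frequencies: light:3, did:2, the:2, street:2, eye:2, river:2, girl:2, look:2, iron:2, red:2, face:2, sailor:2, water:1, farmer:1, start:1, is:1, because:1, short:1, a:1, into:1, … (5 more, each freq 1)
Words with frequency 2: did, eye, face, girl, iron, look, red, river, sailor, street, the

11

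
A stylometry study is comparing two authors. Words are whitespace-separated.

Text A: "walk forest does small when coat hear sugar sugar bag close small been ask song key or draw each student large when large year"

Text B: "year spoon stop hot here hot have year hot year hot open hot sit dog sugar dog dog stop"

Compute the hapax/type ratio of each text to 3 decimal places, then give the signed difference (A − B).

0.200

A: hapax=16, V=20, ratio=0.800
B: hapax=6, V=10, ratio=0.600
Difference = 0.800 − 0.600 = 0.200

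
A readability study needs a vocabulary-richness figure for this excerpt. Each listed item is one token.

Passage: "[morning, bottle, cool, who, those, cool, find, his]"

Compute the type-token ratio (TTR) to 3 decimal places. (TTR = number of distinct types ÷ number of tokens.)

0.875

N = 8 tokens, V = 7 types.
TTR = V / N = 7 / 8 = 0.875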